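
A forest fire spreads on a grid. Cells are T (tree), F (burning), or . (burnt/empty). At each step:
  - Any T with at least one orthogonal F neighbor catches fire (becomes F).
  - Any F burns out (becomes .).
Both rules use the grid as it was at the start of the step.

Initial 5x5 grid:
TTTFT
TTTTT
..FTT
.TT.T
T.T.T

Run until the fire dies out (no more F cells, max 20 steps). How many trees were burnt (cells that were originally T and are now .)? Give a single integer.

Step 1: +6 fires, +2 burnt (F count now 6)
Step 2: +6 fires, +6 burnt (F count now 6)
Step 3: +3 fires, +6 burnt (F count now 3)
Step 4: +1 fires, +3 burnt (F count now 1)
Step 5: +0 fires, +1 burnt (F count now 0)
Fire out after step 5
Initially T: 17, now '.': 24
Total burnt (originally-T cells now '.'): 16

Answer: 16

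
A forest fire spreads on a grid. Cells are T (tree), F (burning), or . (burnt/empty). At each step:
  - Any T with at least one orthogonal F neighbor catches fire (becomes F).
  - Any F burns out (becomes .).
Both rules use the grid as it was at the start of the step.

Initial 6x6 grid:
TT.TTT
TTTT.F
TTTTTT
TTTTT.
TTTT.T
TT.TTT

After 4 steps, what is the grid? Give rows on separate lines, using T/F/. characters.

Step 1: 2 trees catch fire, 1 burn out
  TT.TTF
  TTTT..
  TTTTTF
  TTTTT.
  TTTT.T
  TT.TTT
Step 2: 2 trees catch fire, 2 burn out
  TT.TF.
  TTTT..
  TTTTF.
  TTTTT.
  TTTT.T
  TT.TTT
Step 3: 3 trees catch fire, 2 burn out
  TT.F..
  TTTT..
  TTTF..
  TTTTF.
  TTTT.T
  TT.TTT
Step 4: 3 trees catch fire, 3 burn out
  TT....
  TTTF..
  TTF...
  TTTF..
  TTTT.T
  TT.TTT

TT....
TTTF..
TTF...
TTTF..
TTTT.T
TT.TTT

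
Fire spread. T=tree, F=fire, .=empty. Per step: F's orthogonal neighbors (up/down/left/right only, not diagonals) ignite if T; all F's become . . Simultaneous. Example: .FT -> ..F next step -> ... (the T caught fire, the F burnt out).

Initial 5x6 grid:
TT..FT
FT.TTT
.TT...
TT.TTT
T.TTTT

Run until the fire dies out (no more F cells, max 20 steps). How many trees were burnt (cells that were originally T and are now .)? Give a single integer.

Answer: 12

Derivation:
Step 1: +4 fires, +2 burnt (F count now 4)
Step 2: +4 fires, +4 burnt (F count now 4)
Step 3: +2 fires, +4 burnt (F count now 2)
Step 4: +1 fires, +2 burnt (F count now 1)
Step 5: +1 fires, +1 burnt (F count now 1)
Step 6: +0 fires, +1 burnt (F count now 0)
Fire out after step 6
Initially T: 19, now '.': 23
Total burnt (originally-T cells now '.'): 12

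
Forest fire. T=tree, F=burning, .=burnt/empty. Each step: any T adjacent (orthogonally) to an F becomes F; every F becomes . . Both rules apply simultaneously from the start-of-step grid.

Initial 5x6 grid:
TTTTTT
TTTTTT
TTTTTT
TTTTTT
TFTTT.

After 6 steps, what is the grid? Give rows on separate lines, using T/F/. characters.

Step 1: 3 trees catch fire, 1 burn out
  TTTTTT
  TTTTTT
  TTTTTT
  TFTTTT
  F.FTT.
Step 2: 4 trees catch fire, 3 burn out
  TTTTTT
  TTTTTT
  TFTTTT
  F.FTTT
  ...FT.
Step 3: 5 trees catch fire, 4 burn out
  TTTTTT
  TFTTTT
  F.FTTT
  ...FTT
  ....F.
Step 4: 5 trees catch fire, 5 burn out
  TFTTTT
  F.FTTT
  ...FTT
  ....FT
  ......
Step 5: 5 trees catch fire, 5 burn out
  F.FTTT
  ...FTT
  ....FT
  .....F
  ......
Step 6: 3 trees catch fire, 5 burn out
  ...FTT
  ....FT
  .....F
  ......
  ......

...FTT
....FT
.....F
......
......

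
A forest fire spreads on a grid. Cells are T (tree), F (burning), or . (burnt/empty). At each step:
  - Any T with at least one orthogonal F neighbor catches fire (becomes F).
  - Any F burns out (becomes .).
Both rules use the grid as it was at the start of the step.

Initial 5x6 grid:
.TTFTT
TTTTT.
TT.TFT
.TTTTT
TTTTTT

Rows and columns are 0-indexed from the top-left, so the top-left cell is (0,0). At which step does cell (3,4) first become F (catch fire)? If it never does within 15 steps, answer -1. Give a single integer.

Step 1: cell (3,4)='F' (+7 fires, +2 burnt)
  -> target ignites at step 1
Step 2: cell (3,4)='.' (+6 fires, +7 burnt)
Step 3: cell (3,4)='.' (+4 fires, +6 burnt)
Step 4: cell (3,4)='.' (+4 fires, +4 burnt)
Step 5: cell (3,4)='.' (+2 fires, +4 burnt)
Step 6: cell (3,4)='.' (+1 fires, +2 burnt)
Step 7: cell (3,4)='.' (+0 fires, +1 burnt)
  fire out at step 7

1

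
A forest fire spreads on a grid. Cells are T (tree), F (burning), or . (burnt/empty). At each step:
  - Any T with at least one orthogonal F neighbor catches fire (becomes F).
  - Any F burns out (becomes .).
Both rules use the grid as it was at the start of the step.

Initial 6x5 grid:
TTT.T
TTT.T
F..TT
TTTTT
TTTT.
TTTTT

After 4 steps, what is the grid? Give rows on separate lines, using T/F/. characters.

Step 1: 2 trees catch fire, 1 burn out
  TTT.T
  FTT.T
  ...TT
  FTTTT
  TTTT.
  TTTTT
Step 2: 4 trees catch fire, 2 burn out
  FTT.T
  .FT.T
  ...TT
  .FTTT
  FTTT.
  TTTTT
Step 3: 5 trees catch fire, 4 burn out
  .FT.T
  ..F.T
  ...TT
  ..FTT
  .FTT.
  FTTTT
Step 4: 4 trees catch fire, 5 burn out
  ..F.T
  ....T
  ...TT
  ...FT
  ..FT.
  .FTTT

..F.T
....T
...TT
...FT
..FT.
.FTTT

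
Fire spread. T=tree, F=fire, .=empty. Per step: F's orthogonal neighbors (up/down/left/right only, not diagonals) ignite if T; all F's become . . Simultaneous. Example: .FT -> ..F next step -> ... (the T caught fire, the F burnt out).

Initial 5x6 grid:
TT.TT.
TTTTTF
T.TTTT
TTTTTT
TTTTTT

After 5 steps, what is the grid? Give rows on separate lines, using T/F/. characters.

Step 1: 2 trees catch fire, 1 burn out
  TT.TT.
  TTTTF.
  T.TTTF
  TTTTTT
  TTTTTT
Step 2: 4 trees catch fire, 2 burn out
  TT.TF.
  TTTF..
  T.TTF.
  TTTTTF
  TTTTTT
Step 3: 5 trees catch fire, 4 burn out
  TT.F..
  TTF...
  T.TF..
  TTTTF.
  TTTTTF
Step 4: 4 trees catch fire, 5 burn out
  TT....
  TF....
  T.F...
  TTTF..
  TTTTF.
Step 5: 4 trees catch fire, 4 burn out
  TF....
  F.....
  T.....
  TTF...
  TTTF..

TF....
F.....
T.....
TTF...
TTTF..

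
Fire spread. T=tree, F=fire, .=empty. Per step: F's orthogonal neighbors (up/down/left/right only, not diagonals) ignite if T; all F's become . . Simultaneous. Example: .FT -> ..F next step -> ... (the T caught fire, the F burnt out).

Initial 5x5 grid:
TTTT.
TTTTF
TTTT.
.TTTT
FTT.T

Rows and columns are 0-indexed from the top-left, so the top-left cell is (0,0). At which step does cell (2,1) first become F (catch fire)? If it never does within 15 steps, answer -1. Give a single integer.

Step 1: cell (2,1)='T' (+2 fires, +2 burnt)
Step 2: cell (2,1)='T' (+5 fires, +2 burnt)
Step 3: cell (2,1)='F' (+6 fires, +5 burnt)
  -> target ignites at step 3
Step 4: cell (2,1)='.' (+4 fires, +6 burnt)
Step 5: cell (2,1)='.' (+2 fires, +4 burnt)
Step 6: cell (2,1)='.' (+0 fires, +2 burnt)
  fire out at step 6

3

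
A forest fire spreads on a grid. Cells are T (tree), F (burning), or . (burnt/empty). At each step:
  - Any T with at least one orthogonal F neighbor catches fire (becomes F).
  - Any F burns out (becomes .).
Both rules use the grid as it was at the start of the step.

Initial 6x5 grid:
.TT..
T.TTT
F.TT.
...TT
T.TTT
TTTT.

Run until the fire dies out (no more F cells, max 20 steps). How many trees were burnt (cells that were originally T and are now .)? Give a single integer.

Answer: 1

Derivation:
Step 1: +1 fires, +1 burnt (F count now 1)
Step 2: +0 fires, +1 burnt (F count now 0)
Fire out after step 2
Initially T: 18, now '.': 13
Total burnt (originally-T cells now '.'): 1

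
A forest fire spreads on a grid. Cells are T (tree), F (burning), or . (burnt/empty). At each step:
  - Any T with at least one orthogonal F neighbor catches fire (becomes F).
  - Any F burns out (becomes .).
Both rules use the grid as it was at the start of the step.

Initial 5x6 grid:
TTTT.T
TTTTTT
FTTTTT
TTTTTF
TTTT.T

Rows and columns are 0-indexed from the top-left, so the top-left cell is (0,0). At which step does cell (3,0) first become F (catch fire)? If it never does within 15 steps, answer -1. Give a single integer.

Step 1: cell (3,0)='F' (+6 fires, +2 burnt)
  -> target ignites at step 1
Step 2: cell (3,0)='.' (+8 fires, +6 burnt)
Step 3: cell (3,0)='.' (+8 fires, +8 burnt)
Step 4: cell (3,0)='.' (+3 fires, +8 burnt)
Step 5: cell (3,0)='.' (+1 fires, +3 burnt)
Step 6: cell (3,0)='.' (+0 fires, +1 burnt)
  fire out at step 6

1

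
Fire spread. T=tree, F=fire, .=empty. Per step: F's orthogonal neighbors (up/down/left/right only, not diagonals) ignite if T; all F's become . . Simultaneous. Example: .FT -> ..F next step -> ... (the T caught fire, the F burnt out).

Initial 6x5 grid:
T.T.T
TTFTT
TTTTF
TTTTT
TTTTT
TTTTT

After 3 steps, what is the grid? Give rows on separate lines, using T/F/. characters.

Step 1: 7 trees catch fire, 2 burn out
  T.F.T
  TF.FF
  TTFF.
  TTTTF
  TTTTT
  TTTTT
Step 2: 6 trees catch fire, 7 burn out
  T...F
  F....
  TF...
  TTFF.
  TTTTF
  TTTTT
Step 3: 6 trees catch fire, 6 burn out
  F....
  .....
  F....
  TF...
  TTFF.
  TTTTF

F....
.....
F....
TF...
TTFF.
TTTTF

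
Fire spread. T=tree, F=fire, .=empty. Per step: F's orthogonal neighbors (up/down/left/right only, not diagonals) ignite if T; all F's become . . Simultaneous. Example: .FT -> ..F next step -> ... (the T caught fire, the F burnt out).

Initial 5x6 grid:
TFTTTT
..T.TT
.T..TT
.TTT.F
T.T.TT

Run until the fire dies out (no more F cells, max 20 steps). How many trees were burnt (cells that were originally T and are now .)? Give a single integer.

Step 1: +4 fires, +2 burnt (F count now 4)
Step 2: +5 fires, +4 burnt (F count now 5)
Step 3: +3 fires, +5 burnt (F count now 3)
Step 4: +0 fires, +3 burnt (F count now 0)
Fire out after step 4
Initially T: 18, now '.': 24
Total burnt (originally-T cells now '.'): 12

Answer: 12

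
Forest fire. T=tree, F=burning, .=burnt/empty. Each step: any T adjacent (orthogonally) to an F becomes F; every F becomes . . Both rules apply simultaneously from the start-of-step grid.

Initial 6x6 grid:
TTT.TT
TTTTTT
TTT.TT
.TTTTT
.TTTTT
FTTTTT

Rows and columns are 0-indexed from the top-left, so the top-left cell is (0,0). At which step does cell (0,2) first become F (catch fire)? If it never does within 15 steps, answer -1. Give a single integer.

Step 1: cell (0,2)='T' (+1 fires, +1 burnt)
Step 2: cell (0,2)='T' (+2 fires, +1 burnt)
Step 3: cell (0,2)='T' (+3 fires, +2 burnt)
Step 4: cell (0,2)='T' (+4 fires, +3 burnt)
Step 5: cell (0,2)='T' (+6 fires, +4 burnt)
Step 6: cell (0,2)='T' (+5 fires, +6 burnt)
Step 7: cell (0,2)='F' (+5 fires, +5 burnt)
  -> target ignites at step 7
Step 8: cell (0,2)='.' (+2 fires, +5 burnt)
Step 9: cell (0,2)='.' (+2 fires, +2 burnt)
Step 10: cell (0,2)='.' (+1 fires, +2 burnt)
Step 11: cell (0,2)='.' (+0 fires, +1 burnt)
  fire out at step 11

7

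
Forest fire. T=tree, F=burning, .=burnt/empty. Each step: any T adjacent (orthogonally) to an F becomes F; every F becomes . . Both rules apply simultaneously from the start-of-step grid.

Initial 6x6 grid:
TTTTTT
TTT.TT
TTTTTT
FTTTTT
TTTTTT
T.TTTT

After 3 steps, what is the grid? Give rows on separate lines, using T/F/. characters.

Step 1: 3 trees catch fire, 1 burn out
  TTTTTT
  TTT.TT
  FTTTTT
  .FTTTT
  FTTTTT
  T.TTTT
Step 2: 5 trees catch fire, 3 burn out
  TTTTTT
  FTT.TT
  .FTTTT
  ..FTTT
  .FTTTT
  F.TTTT
Step 3: 5 trees catch fire, 5 burn out
  FTTTTT
  .FT.TT
  ..FTTT
  ...FTT
  ..FTTT
  ..TTTT

FTTTTT
.FT.TT
..FTTT
...FTT
..FTTT
..TTTT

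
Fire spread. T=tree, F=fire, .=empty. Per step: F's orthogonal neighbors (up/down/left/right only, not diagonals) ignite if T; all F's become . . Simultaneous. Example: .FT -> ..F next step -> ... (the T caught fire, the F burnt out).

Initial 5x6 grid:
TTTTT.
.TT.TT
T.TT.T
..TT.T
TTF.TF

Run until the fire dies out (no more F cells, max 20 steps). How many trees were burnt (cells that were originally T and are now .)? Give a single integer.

Step 1: +4 fires, +2 burnt (F count now 4)
Step 2: +4 fires, +4 burnt (F count now 4)
Step 3: +3 fires, +4 burnt (F count now 3)
Step 4: +3 fires, +3 burnt (F count now 3)
Step 5: +3 fires, +3 burnt (F count now 3)
Step 6: +1 fires, +3 burnt (F count now 1)
Step 7: +0 fires, +1 burnt (F count now 0)
Fire out after step 7
Initially T: 19, now '.': 29
Total burnt (originally-T cells now '.'): 18

Answer: 18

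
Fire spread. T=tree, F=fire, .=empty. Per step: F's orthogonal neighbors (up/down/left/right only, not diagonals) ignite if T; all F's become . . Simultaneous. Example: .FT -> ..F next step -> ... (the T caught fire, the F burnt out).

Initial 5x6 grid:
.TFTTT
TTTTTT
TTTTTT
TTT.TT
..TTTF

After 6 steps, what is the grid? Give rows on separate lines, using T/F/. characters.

Step 1: 5 trees catch fire, 2 burn out
  .F.FTT
  TTFTTT
  TTTTTT
  TTT.TF
  ..TTF.
Step 2: 7 trees catch fire, 5 burn out
  ....FT
  TF.FTT
  TTFTTF
  TTT.F.
  ..TF..
Step 3: 9 trees catch fire, 7 burn out
  .....F
  F...FF
  TF.FF.
  TTF...
  ..F...
Step 4: 2 trees catch fire, 9 burn out
  ......
  ......
  F.....
  TF....
  ......
Step 5: 1 trees catch fire, 2 burn out
  ......
  ......
  ......
  F.....
  ......
Step 6: 0 trees catch fire, 1 burn out
  ......
  ......
  ......
  ......
  ......

......
......
......
......
......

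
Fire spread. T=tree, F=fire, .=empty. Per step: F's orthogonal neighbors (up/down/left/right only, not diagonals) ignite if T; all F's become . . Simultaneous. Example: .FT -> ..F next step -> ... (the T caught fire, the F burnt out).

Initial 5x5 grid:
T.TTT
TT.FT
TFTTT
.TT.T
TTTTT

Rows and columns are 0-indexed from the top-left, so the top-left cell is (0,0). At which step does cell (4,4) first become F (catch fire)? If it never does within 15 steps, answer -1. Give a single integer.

Step 1: cell (4,4)='T' (+7 fires, +2 burnt)
Step 2: cell (4,4)='T' (+6 fires, +7 burnt)
Step 3: cell (4,4)='T' (+4 fires, +6 burnt)
Step 4: cell (4,4)='F' (+2 fires, +4 burnt)
  -> target ignites at step 4
Step 5: cell (4,4)='.' (+0 fires, +2 burnt)
  fire out at step 5

4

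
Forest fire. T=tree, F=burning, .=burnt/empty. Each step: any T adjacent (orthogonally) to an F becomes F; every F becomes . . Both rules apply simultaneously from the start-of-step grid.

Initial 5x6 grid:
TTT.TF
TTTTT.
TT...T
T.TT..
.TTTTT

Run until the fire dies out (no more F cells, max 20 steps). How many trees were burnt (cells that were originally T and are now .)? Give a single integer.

Answer: 12

Derivation:
Step 1: +1 fires, +1 burnt (F count now 1)
Step 2: +1 fires, +1 burnt (F count now 1)
Step 3: +1 fires, +1 burnt (F count now 1)
Step 4: +1 fires, +1 burnt (F count now 1)
Step 5: +2 fires, +1 burnt (F count now 2)
Step 6: +3 fires, +2 burnt (F count now 3)
Step 7: +2 fires, +3 burnt (F count now 2)
Step 8: +1 fires, +2 burnt (F count now 1)
Step 9: +0 fires, +1 burnt (F count now 0)
Fire out after step 9
Initially T: 20, now '.': 22
Total burnt (originally-T cells now '.'): 12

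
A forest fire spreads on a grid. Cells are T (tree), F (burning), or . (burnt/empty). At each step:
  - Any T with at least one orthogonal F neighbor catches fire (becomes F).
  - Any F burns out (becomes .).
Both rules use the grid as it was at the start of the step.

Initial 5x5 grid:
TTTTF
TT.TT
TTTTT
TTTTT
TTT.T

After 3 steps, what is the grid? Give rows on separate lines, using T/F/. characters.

Step 1: 2 trees catch fire, 1 burn out
  TTTF.
  TT.TF
  TTTTT
  TTTTT
  TTT.T
Step 2: 3 trees catch fire, 2 burn out
  TTF..
  TT.F.
  TTTTF
  TTTTT
  TTT.T
Step 3: 3 trees catch fire, 3 burn out
  TF...
  TT...
  TTTF.
  TTTTF
  TTT.T

TF...
TT...
TTTF.
TTTTF
TTT.T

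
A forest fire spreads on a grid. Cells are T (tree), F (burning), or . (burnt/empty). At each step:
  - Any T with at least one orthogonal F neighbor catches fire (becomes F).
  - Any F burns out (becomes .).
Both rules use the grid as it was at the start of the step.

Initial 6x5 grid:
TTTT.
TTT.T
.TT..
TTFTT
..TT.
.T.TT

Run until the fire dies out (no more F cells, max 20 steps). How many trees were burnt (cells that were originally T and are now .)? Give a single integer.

Answer: 17

Derivation:
Step 1: +4 fires, +1 burnt (F count now 4)
Step 2: +5 fires, +4 burnt (F count now 5)
Step 3: +3 fires, +5 burnt (F count now 3)
Step 4: +4 fires, +3 burnt (F count now 4)
Step 5: +1 fires, +4 burnt (F count now 1)
Step 6: +0 fires, +1 burnt (F count now 0)
Fire out after step 6
Initially T: 19, now '.': 28
Total burnt (originally-T cells now '.'): 17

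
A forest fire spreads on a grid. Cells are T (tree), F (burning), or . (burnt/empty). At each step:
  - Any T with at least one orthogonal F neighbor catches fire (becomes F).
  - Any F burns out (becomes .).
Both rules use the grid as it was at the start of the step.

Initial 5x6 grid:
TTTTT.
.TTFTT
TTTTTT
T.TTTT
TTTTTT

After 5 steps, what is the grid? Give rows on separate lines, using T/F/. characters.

Step 1: 4 trees catch fire, 1 burn out
  TTTFT.
  .TF.FT
  TTTFTT
  T.TTTT
  TTTTTT
Step 2: 7 trees catch fire, 4 burn out
  TTF.F.
  .F...F
  TTF.FT
  T.TFTT
  TTTTTT
Step 3: 6 trees catch fire, 7 burn out
  TF....
  ......
  TF...F
  T.F.FT
  TTTFTT
Step 4: 5 trees catch fire, 6 burn out
  F.....
  ......
  F.....
  T....F
  TTF.FT
Step 5: 3 trees catch fire, 5 burn out
  ......
  ......
  ......
  F.....
  TF...F

......
......
......
F.....
TF...F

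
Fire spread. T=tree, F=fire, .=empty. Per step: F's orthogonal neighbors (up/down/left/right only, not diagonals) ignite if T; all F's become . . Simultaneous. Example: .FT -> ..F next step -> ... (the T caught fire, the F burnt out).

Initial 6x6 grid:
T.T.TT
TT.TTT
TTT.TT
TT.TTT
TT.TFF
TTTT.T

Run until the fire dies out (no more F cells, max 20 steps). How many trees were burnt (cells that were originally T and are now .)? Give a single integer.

Answer: 26

Derivation:
Step 1: +4 fires, +2 burnt (F count now 4)
Step 2: +4 fires, +4 burnt (F count now 4)
Step 3: +3 fires, +4 burnt (F count now 3)
Step 4: +4 fires, +3 burnt (F count now 4)
Step 5: +2 fires, +4 burnt (F count now 2)
Step 6: +2 fires, +2 burnt (F count now 2)
Step 7: +2 fires, +2 burnt (F count now 2)
Step 8: +3 fires, +2 burnt (F count now 3)
Step 9: +1 fires, +3 burnt (F count now 1)
Step 10: +1 fires, +1 burnt (F count now 1)
Step 11: +0 fires, +1 burnt (F count now 0)
Fire out after step 11
Initially T: 27, now '.': 35
Total burnt (originally-T cells now '.'): 26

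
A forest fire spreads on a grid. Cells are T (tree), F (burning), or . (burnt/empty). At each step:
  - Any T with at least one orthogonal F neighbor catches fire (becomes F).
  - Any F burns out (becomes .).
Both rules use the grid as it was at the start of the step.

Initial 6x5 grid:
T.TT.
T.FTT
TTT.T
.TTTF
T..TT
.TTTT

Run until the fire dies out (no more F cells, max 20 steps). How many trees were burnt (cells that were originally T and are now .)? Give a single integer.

Answer: 19

Derivation:
Step 1: +6 fires, +2 burnt (F count now 6)
Step 2: +6 fires, +6 burnt (F count now 6)
Step 3: +3 fires, +6 burnt (F count now 3)
Step 4: +2 fires, +3 burnt (F count now 2)
Step 5: +2 fires, +2 burnt (F count now 2)
Step 6: +0 fires, +2 burnt (F count now 0)
Fire out after step 6
Initially T: 20, now '.': 29
Total burnt (originally-T cells now '.'): 19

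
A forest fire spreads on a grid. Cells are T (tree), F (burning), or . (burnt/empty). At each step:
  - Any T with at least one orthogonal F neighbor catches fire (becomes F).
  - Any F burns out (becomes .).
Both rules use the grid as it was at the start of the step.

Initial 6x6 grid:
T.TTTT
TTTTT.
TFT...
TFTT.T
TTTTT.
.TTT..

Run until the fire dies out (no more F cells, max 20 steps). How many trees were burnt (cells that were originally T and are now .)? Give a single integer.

Step 1: +6 fires, +2 burnt (F count now 6)
Step 2: +6 fires, +6 burnt (F count now 6)
Step 3: +5 fires, +6 burnt (F count now 5)
Step 4: +4 fires, +5 burnt (F count now 4)
Step 5: +1 fires, +4 burnt (F count now 1)
Step 6: +1 fires, +1 burnt (F count now 1)
Step 7: +0 fires, +1 burnt (F count now 0)
Fire out after step 7
Initially T: 24, now '.': 35
Total burnt (originally-T cells now '.'): 23

Answer: 23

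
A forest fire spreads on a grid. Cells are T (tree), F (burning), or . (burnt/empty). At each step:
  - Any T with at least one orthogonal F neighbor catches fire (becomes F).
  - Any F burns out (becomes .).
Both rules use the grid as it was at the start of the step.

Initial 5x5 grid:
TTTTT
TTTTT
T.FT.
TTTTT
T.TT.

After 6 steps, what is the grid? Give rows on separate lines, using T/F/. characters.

Step 1: 3 trees catch fire, 1 burn out
  TTTTT
  TTFTT
  T..F.
  TTFTT
  T.TT.
Step 2: 6 trees catch fire, 3 burn out
  TTFTT
  TF.FT
  T....
  TF.FT
  T.FT.
Step 3: 7 trees catch fire, 6 burn out
  TF.FT
  F...F
  T....
  F...F
  T..F.
Step 4: 4 trees catch fire, 7 burn out
  F...F
  .....
  F....
  .....
  F....
Step 5: 0 trees catch fire, 4 burn out
  .....
  .....
  .....
  .....
  .....
Step 6: 0 trees catch fire, 0 burn out
  .....
  .....
  .....
  .....
  .....

.....
.....
.....
.....
.....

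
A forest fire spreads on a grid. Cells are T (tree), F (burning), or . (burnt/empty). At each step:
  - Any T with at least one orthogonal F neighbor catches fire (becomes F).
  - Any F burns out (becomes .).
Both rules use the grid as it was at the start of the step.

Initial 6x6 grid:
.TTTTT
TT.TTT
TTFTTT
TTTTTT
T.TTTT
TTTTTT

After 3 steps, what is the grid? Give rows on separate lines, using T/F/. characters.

Step 1: 3 trees catch fire, 1 burn out
  .TTTTT
  TT.TTT
  TF.FTT
  TTFTTT
  T.TTTT
  TTTTTT
Step 2: 7 trees catch fire, 3 burn out
  .TTTTT
  TF.FTT
  F...FT
  TF.FTT
  T.FTTT
  TTTTTT
Step 3: 9 trees catch fire, 7 burn out
  .FTFTT
  F...FT
  .....F
  F...FT
  T..FTT
  TTFTTT

.FTFTT
F...FT
.....F
F...FT
T..FTT
TTFTTT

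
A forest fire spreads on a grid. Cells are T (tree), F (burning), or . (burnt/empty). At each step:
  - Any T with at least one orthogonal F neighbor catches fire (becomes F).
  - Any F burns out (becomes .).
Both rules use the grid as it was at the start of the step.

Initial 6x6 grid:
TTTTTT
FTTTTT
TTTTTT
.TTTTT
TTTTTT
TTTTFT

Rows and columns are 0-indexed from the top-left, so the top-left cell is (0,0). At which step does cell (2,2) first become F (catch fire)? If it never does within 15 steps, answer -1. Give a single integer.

Step 1: cell (2,2)='T' (+6 fires, +2 burnt)
Step 2: cell (2,2)='T' (+7 fires, +6 burnt)
Step 3: cell (2,2)='F' (+9 fires, +7 burnt)
  -> target ignites at step 3
Step 4: cell (2,2)='.' (+7 fires, +9 burnt)
Step 5: cell (2,2)='.' (+3 fires, +7 burnt)
Step 6: cell (2,2)='.' (+1 fires, +3 burnt)
Step 7: cell (2,2)='.' (+0 fires, +1 burnt)
  fire out at step 7

3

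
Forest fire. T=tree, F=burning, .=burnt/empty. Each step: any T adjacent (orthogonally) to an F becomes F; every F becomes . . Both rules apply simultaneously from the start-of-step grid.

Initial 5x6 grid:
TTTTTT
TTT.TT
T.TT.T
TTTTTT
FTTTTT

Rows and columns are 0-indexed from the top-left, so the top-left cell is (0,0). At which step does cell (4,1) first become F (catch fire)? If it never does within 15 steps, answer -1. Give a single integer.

Step 1: cell (4,1)='F' (+2 fires, +1 burnt)
  -> target ignites at step 1
Step 2: cell (4,1)='.' (+3 fires, +2 burnt)
Step 3: cell (4,1)='.' (+3 fires, +3 burnt)
Step 4: cell (4,1)='.' (+5 fires, +3 burnt)
Step 5: cell (4,1)='.' (+5 fires, +5 burnt)
Step 6: cell (4,1)='.' (+2 fires, +5 burnt)
Step 7: cell (4,1)='.' (+2 fires, +2 burnt)
Step 8: cell (4,1)='.' (+2 fires, +2 burnt)
Step 9: cell (4,1)='.' (+2 fires, +2 burnt)
Step 10: cell (4,1)='.' (+0 fires, +2 burnt)
  fire out at step 10

1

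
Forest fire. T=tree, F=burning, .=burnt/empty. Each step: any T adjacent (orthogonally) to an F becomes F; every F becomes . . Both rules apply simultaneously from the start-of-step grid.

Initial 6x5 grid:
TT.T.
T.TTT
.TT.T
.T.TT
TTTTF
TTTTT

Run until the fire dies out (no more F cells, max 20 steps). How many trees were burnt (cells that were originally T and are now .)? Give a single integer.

Answer: 19

Derivation:
Step 1: +3 fires, +1 burnt (F count now 3)
Step 2: +4 fires, +3 burnt (F count now 4)
Step 3: +3 fires, +4 burnt (F count now 3)
Step 4: +4 fires, +3 burnt (F count now 4)
Step 5: +4 fires, +4 burnt (F count now 4)
Step 6: +1 fires, +4 burnt (F count now 1)
Step 7: +0 fires, +1 burnt (F count now 0)
Fire out after step 7
Initially T: 22, now '.': 27
Total burnt (originally-T cells now '.'): 19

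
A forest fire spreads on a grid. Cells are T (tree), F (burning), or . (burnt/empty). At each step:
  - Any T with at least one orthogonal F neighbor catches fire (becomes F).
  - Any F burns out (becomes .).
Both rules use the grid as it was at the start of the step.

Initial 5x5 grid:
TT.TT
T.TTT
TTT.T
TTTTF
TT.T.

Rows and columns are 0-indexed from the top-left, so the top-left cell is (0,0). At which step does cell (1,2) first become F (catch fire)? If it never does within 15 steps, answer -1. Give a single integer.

Step 1: cell (1,2)='T' (+2 fires, +1 burnt)
Step 2: cell (1,2)='T' (+3 fires, +2 burnt)
Step 3: cell (1,2)='T' (+4 fires, +3 burnt)
Step 4: cell (1,2)='F' (+5 fires, +4 burnt)
  -> target ignites at step 4
Step 5: cell (1,2)='.' (+2 fires, +5 burnt)
Step 6: cell (1,2)='.' (+1 fires, +2 burnt)
Step 7: cell (1,2)='.' (+1 fires, +1 burnt)
Step 8: cell (1,2)='.' (+1 fires, +1 burnt)
Step 9: cell (1,2)='.' (+0 fires, +1 burnt)
  fire out at step 9

4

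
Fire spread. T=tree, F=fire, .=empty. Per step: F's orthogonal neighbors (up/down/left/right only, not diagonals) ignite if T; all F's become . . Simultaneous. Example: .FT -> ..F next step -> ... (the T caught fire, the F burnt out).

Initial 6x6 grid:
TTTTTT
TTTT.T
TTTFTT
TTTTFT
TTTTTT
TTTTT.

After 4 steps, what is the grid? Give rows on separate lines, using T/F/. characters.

Step 1: 6 trees catch fire, 2 burn out
  TTTTTT
  TTTF.T
  TTF.FT
  TTTF.F
  TTTTFT
  TTTTT.
Step 2: 8 trees catch fire, 6 burn out
  TTTFTT
  TTF..T
  TF...F
  TTF...
  TTTF.F
  TTTTF.
Step 3: 8 trees catch fire, 8 burn out
  TTF.FT
  TF...F
  F.....
  TF....
  TTF...
  TTTF..
Step 4: 6 trees catch fire, 8 burn out
  TF...F
  F.....
  ......
  F.....
  TF....
  TTF...

TF...F
F.....
......
F.....
TF....
TTF...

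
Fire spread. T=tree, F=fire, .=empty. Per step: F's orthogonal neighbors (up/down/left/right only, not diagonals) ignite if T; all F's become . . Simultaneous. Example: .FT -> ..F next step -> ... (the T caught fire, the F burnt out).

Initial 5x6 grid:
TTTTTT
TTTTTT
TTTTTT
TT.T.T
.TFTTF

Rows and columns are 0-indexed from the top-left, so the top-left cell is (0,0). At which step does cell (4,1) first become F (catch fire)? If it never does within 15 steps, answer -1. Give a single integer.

Step 1: cell (4,1)='F' (+4 fires, +2 burnt)
  -> target ignites at step 1
Step 2: cell (4,1)='.' (+3 fires, +4 burnt)
Step 3: cell (4,1)='.' (+5 fires, +3 burnt)
Step 4: cell (4,1)='.' (+6 fires, +5 burnt)
Step 5: cell (4,1)='.' (+5 fires, +6 burnt)
Step 6: cell (4,1)='.' (+2 fires, +5 burnt)
Step 7: cell (4,1)='.' (+0 fires, +2 burnt)
  fire out at step 7

1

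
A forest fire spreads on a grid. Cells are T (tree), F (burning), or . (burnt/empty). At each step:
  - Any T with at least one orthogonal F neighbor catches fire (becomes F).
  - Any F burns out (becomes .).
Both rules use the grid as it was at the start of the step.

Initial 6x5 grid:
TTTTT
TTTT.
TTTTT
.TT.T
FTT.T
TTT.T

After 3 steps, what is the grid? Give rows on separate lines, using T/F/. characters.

Step 1: 2 trees catch fire, 1 burn out
  TTTTT
  TTTT.
  TTTTT
  .TT.T
  .FT.T
  FTT.T
Step 2: 3 trees catch fire, 2 burn out
  TTTTT
  TTTT.
  TTTTT
  .FT.T
  ..F.T
  .FT.T
Step 3: 3 trees catch fire, 3 burn out
  TTTTT
  TTTT.
  TFTTT
  ..F.T
  ....T
  ..F.T

TTTTT
TTTT.
TFTTT
..F.T
....T
..F.T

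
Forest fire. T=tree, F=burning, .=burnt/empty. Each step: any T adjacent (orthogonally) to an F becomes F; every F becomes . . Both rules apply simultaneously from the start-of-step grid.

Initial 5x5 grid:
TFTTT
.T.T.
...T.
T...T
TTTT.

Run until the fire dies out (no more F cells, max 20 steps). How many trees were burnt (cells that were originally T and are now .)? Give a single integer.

Answer: 7

Derivation:
Step 1: +3 fires, +1 burnt (F count now 3)
Step 2: +1 fires, +3 burnt (F count now 1)
Step 3: +2 fires, +1 burnt (F count now 2)
Step 4: +1 fires, +2 burnt (F count now 1)
Step 5: +0 fires, +1 burnt (F count now 0)
Fire out after step 5
Initially T: 13, now '.': 19
Total burnt (originally-T cells now '.'): 7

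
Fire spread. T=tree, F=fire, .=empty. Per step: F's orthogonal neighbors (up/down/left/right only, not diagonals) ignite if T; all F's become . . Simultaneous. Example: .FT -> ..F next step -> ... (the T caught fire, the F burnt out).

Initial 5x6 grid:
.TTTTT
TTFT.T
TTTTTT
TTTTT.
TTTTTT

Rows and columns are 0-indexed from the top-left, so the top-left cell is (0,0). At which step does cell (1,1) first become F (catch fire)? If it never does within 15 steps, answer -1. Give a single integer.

Step 1: cell (1,1)='F' (+4 fires, +1 burnt)
  -> target ignites at step 1
Step 2: cell (1,1)='.' (+6 fires, +4 burnt)
Step 3: cell (1,1)='.' (+6 fires, +6 burnt)
Step 4: cell (1,1)='.' (+6 fires, +6 burnt)
Step 5: cell (1,1)='.' (+3 fires, +6 burnt)
Step 6: cell (1,1)='.' (+1 fires, +3 burnt)
Step 7: cell (1,1)='.' (+0 fires, +1 burnt)
  fire out at step 7

1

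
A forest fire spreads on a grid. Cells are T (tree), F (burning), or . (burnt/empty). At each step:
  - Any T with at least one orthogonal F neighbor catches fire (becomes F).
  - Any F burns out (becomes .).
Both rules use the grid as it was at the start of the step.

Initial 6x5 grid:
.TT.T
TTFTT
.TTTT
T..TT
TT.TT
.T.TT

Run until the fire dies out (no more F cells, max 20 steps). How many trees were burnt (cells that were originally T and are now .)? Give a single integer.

Answer: 17

Derivation:
Step 1: +4 fires, +1 burnt (F count now 4)
Step 2: +5 fires, +4 burnt (F count now 5)
Step 3: +3 fires, +5 burnt (F count now 3)
Step 4: +2 fires, +3 burnt (F count now 2)
Step 5: +2 fires, +2 burnt (F count now 2)
Step 6: +1 fires, +2 burnt (F count now 1)
Step 7: +0 fires, +1 burnt (F count now 0)
Fire out after step 7
Initially T: 21, now '.': 26
Total burnt (originally-T cells now '.'): 17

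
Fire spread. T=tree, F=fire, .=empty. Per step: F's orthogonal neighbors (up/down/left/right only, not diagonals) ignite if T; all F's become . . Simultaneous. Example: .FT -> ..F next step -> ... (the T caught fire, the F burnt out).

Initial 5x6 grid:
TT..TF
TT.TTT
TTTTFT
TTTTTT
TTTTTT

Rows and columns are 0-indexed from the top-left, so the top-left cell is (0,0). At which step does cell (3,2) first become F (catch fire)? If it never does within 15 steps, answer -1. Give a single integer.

Step 1: cell (3,2)='T' (+6 fires, +2 burnt)
Step 2: cell (3,2)='T' (+5 fires, +6 burnt)
Step 3: cell (3,2)='F' (+4 fires, +5 burnt)
  -> target ignites at step 3
Step 4: cell (3,2)='.' (+4 fires, +4 burnt)
Step 5: cell (3,2)='.' (+4 fires, +4 burnt)
Step 6: cell (3,2)='.' (+2 fires, +4 burnt)
Step 7: cell (3,2)='.' (+0 fires, +2 burnt)
  fire out at step 7

3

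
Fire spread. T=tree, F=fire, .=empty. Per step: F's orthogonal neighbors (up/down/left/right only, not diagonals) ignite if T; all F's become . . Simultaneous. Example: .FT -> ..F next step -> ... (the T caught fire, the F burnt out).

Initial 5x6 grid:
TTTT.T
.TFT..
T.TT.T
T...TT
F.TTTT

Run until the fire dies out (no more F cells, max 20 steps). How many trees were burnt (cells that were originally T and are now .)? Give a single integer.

Answer: 10

Derivation:
Step 1: +5 fires, +2 burnt (F count now 5)
Step 2: +4 fires, +5 burnt (F count now 4)
Step 3: +1 fires, +4 burnt (F count now 1)
Step 4: +0 fires, +1 burnt (F count now 0)
Fire out after step 4
Initially T: 18, now '.': 22
Total burnt (originally-T cells now '.'): 10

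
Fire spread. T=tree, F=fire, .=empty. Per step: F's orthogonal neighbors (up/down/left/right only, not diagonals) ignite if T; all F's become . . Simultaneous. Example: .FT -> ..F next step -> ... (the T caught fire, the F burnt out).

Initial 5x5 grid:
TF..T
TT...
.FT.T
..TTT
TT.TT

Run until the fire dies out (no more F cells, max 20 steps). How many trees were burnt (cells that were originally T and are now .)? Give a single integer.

Answer: 10

Derivation:
Step 1: +3 fires, +2 burnt (F count now 3)
Step 2: +2 fires, +3 burnt (F count now 2)
Step 3: +1 fires, +2 burnt (F count now 1)
Step 4: +2 fires, +1 burnt (F count now 2)
Step 5: +2 fires, +2 burnt (F count now 2)
Step 6: +0 fires, +2 burnt (F count now 0)
Fire out after step 6
Initially T: 13, now '.': 22
Total burnt (originally-T cells now '.'): 10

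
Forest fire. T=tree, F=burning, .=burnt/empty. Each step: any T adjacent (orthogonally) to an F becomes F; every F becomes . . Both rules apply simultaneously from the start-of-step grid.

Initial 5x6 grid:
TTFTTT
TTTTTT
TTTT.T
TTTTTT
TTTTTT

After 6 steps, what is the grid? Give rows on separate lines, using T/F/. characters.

Step 1: 3 trees catch fire, 1 burn out
  TF.FTT
  TTFTTT
  TTTT.T
  TTTTTT
  TTTTTT
Step 2: 5 trees catch fire, 3 burn out
  F...FT
  TF.FTT
  TTFT.T
  TTTTTT
  TTTTTT
Step 3: 6 trees catch fire, 5 burn out
  .....F
  F...FT
  TF.F.T
  TTFTTT
  TTTTTT
Step 4: 5 trees catch fire, 6 burn out
  ......
  .....F
  F....T
  TF.FTT
  TTFTTT
Step 5: 5 trees catch fire, 5 burn out
  ......
  ......
  .....F
  F...FT
  TF.FTT
Step 6: 3 trees catch fire, 5 burn out
  ......
  ......
  ......
  .....F
  F...FT

......
......
......
.....F
F...FT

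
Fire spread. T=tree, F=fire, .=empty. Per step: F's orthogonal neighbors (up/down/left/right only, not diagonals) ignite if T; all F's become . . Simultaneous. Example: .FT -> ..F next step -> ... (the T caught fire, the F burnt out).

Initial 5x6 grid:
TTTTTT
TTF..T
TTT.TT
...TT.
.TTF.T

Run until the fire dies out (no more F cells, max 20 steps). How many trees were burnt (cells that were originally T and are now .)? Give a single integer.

Step 1: +5 fires, +2 burnt (F count now 5)
Step 2: +6 fires, +5 burnt (F count now 6)
Step 3: +4 fires, +6 burnt (F count now 4)
Step 4: +2 fires, +4 burnt (F count now 2)
Step 5: +1 fires, +2 burnt (F count now 1)
Step 6: +0 fires, +1 burnt (F count now 0)
Fire out after step 6
Initially T: 19, now '.': 29
Total burnt (originally-T cells now '.'): 18

Answer: 18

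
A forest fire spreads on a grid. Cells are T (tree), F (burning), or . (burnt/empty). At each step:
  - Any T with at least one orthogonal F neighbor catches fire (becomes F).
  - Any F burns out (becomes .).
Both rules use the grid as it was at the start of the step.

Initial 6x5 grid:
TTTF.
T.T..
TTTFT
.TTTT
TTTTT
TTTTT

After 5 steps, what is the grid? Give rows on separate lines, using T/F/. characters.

Step 1: 4 trees catch fire, 2 burn out
  TTF..
  T.T..
  TTF.F
  .TTFT
  TTTTT
  TTTTT
Step 2: 6 trees catch fire, 4 burn out
  TF...
  T.F..
  TF...
  .TF.F
  TTTFT
  TTTTT
Step 3: 6 trees catch fire, 6 burn out
  F....
  T....
  F....
  .F...
  TTF.F
  TTTFT
Step 4: 4 trees catch fire, 6 burn out
  .....
  F....
  .....
  .....
  TF...
  TTF.F
Step 5: 2 trees catch fire, 4 burn out
  .....
  .....
  .....
  .....
  F....
  TF...

.....
.....
.....
.....
F....
TF...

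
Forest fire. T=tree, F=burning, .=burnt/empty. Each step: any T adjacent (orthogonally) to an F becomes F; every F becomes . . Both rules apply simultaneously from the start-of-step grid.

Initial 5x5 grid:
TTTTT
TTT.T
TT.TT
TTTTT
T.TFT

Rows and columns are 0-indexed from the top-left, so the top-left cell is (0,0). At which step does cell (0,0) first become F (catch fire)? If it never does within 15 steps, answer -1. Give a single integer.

Step 1: cell (0,0)='T' (+3 fires, +1 burnt)
Step 2: cell (0,0)='T' (+3 fires, +3 burnt)
Step 3: cell (0,0)='T' (+2 fires, +3 burnt)
Step 4: cell (0,0)='T' (+3 fires, +2 burnt)
Step 5: cell (0,0)='T' (+4 fires, +3 burnt)
Step 6: cell (0,0)='T' (+4 fires, +4 burnt)
Step 7: cell (0,0)='F' (+2 fires, +4 burnt)
  -> target ignites at step 7
Step 8: cell (0,0)='.' (+0 fires, +2 burnt)
  fire out at step 8

7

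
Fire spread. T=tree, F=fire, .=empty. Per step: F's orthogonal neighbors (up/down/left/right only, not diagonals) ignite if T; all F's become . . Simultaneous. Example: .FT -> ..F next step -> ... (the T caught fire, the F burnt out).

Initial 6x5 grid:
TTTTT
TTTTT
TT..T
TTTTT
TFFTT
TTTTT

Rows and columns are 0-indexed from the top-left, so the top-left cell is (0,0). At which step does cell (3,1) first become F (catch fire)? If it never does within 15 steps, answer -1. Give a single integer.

Step 1: cell (3,1)='F' (+6 fires, +2 burnt)
  -> target ignites at step 1
Step 2: cell (3,1)='.' (+6 fires, +6 burnt)
Step 3: cell (3,1)='.' (+4 fires, +6 burnt)
Step 4: cell (3,1)='.' (+4 fires, +4 burnt)
Step 5: cell (3,1)='.' (+4 fires, +4 burnt)
Step 6: cell (3,1)='.' (+2 fires, +4 burnt)
Step 7: cell (3,1)='.' (+0 fires, +2 burnt)
  fire out at step 7

1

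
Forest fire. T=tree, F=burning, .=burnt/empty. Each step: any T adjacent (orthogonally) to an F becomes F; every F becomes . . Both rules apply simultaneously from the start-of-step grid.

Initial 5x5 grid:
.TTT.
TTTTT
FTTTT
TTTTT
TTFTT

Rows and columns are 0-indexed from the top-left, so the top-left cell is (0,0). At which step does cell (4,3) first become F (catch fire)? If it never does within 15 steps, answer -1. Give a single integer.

Step 1: cell (4,3)='F' (+6 fires, +2 burnt)
  -> target ignites at step 1
Step 2: cell (4,3)='.' (+6 fires, +6 burnt)
Step 3: cell (4,3)='.' (+4 fires, +6 burnt)
Step 4: cell (4,3)='.' (+3 fires, +4 burnt)
Step 5: cell (4,3)='.' (+2 fires, +3 burnt)
Step 6: cell (4,3)='.' (+0 fires, +2 burnt)
  fire out at step 6

1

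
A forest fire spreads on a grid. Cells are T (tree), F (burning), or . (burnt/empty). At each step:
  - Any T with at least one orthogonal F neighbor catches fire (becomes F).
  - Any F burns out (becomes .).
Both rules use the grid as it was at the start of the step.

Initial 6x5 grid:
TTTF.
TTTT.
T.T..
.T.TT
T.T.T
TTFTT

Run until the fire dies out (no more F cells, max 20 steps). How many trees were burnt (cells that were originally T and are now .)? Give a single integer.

Step 1: +5 fires, +2 burnt (F count now 5)
Step 2: +4 fires, +5 burnt (F count now 4)
Step 3: +5 fires, +4 burnt (F count now 5)
Step 4: +2 fires, +5 burnt (F count now 2)
Step 5: +2 fires, +2 burnt (F count now 2)
Step 6: +0 fires, +2 burnt (F count now 0)
Fire out after step 6
Initially T: 19, now '.': 29
Total burnt (originally-T cells now '.'): 18

Answer: 18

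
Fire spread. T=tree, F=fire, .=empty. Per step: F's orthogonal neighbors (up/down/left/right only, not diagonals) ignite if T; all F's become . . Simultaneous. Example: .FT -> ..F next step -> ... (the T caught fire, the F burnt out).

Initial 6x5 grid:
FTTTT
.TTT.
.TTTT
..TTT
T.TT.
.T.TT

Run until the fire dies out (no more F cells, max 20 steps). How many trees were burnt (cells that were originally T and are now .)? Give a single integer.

Answer: 18

Derivation:
Step 1: +1 fires, +1 burnt (F count now 1)
Step 2: +2 fires, +1 burnt (F count now 2)
Step 3: +3 fires, +2 burnt (F count now 3)
Step 4: +3 fires, +3 burnt (F count now 3)
Step 5: +2 fires, +3 burnt (F count now 2)
Step 6: +3 fires, +2 burnt (F count now 3)
Step 7: +2 fires, +3 burnt (F count now 2)
Step 8: +1 fires, +2 burnt (F count now 1)
Step 9: +1 fires, +1 burnt (F count now 1)
Step 10: +0 fires, +1 burnt (F count now 0)
Fire out after step 10
Initially T: 20, now '.': 28
Total burnt (originally-T cells now '.'): 18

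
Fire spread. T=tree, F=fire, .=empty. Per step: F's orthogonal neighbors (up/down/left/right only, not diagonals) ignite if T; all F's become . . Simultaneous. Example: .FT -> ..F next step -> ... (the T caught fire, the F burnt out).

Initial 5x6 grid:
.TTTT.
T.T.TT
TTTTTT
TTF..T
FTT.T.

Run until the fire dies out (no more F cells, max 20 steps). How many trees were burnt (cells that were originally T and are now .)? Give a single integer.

Step 1: +5 fires, +2 burnt (F count now 5)
Step 2: +4 fires, +5 burnt (F count now 4)
Step 3: +3 fires, +4 burnt (F count now 3)
Step 4: +4 fires, +3 burnt (F count now 4)
Step 5: +3 fires, +4 burnt (F count now 3)
Step 6: +0 fires, +3 burnt (F count now 0)
Fire out after step 6
Initially T: 20, now '.': 29
Total burnt (originally-T cells now '.'): 19

Answer: 19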